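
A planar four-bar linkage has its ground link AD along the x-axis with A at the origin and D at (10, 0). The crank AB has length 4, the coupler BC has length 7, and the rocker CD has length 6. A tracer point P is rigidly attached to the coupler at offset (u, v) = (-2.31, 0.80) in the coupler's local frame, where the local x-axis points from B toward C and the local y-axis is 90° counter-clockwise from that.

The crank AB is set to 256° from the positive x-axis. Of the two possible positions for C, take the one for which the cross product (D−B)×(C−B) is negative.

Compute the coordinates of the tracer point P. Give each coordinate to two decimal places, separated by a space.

-3.20 -2.89

A=(0,0), D=(10.00,0)
B = A + 4.00·(cos256°, sin256°) = (-0.9677, -3.8812)
|BD| = 11.6342
circle(B,7.00) ∩ circle(D,6.00): a=6.3758, h=2.8895
  candidates: C₊=(4.0789,0.9698) cross=33.617; C₋=(6.0068,-4.4782) cross=-33.617
  mode - wants cross < 0 → take C=(6.0068,-4.4782) (cross=-33.617)
ex = (C−B)/|BC| = (0.9964,-0.0853); ey = (0.0853,0.9964)
P = B + -2.31·ex + 0.80·ey = (-3.2010,-2.8871)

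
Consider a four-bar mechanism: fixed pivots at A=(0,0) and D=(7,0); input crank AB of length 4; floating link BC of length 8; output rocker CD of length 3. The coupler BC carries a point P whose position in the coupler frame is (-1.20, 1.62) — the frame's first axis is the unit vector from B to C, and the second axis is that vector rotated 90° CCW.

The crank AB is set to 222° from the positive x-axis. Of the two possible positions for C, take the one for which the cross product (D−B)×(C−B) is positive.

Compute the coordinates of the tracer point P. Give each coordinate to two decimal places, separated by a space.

-4.78 -1.78

A=(0,0), D=(7.00,0)
B = A + 4.00·(cos222°, sin222°) = (-2.9726, -2.6765)
|BD| = 10.3255
circle(B,8.00) ∩ circle(D,3.00): a=7.8261, h=1.6591
  candidates: C₊=(4.1559,0.9545) cross=17.132; C₋=(5.0161,-2.2503) cross=-17.132
  mode + wants cross > 0 → take C=(4.1559,0.9545) (cross=17.132)
ex = (C−B)/|BC| = (0.8911,0.4539); ey = (-0.4539,0.8911)
P = B + -1.20·ex + 1.62·ey = (-4.7771,-1.7777)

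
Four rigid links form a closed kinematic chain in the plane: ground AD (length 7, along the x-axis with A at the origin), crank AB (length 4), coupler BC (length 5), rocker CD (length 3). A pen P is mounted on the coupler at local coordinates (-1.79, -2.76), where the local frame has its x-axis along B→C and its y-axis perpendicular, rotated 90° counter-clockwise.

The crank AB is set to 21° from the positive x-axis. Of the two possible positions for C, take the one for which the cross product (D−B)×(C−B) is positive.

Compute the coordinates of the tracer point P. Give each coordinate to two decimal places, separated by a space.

2.59 -1.65

A=(0,0), D=(7.00,0)
B = A + 4.00·(cos21°, sin21°) = (3.7343, 1.4335)
|BD| = 3.5664
circle(B,5.00) ∩ circle(D,3.00): a=4.0264, h=2.9645
  candidates: C₊=(8.6127,2.5297) cross=10.573; C₋=(6.2296,-2.8994) cross=-10.573
  mode + wants cross > 0 → take C=(8.6127,2.5297) (cross=10.573)
ex = (C−B)/|BC| = (0.9757,0.2192); ey = (-0.2192,0.9757)
P = B + -1.79·ex + -2.76·ey = (2.5930,-1.6518)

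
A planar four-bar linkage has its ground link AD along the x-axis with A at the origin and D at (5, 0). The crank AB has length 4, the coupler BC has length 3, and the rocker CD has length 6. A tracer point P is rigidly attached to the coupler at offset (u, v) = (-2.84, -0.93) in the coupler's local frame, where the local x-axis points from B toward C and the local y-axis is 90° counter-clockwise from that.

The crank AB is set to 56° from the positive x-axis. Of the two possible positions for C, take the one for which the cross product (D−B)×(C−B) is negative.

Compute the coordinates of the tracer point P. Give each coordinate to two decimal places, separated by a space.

A=(0,0), D=(5.00,0)
B = A + 4.00·(cos56°, sin56°) = (2.2368, 3.3162)
|BD| = 4.3165
circle(B,3.00) ∩ circle(D,6.00): a=-0.9693, h=2.8391
  candidates: C₊=(3.7974,5.8782) cross=12.255; C₋=(-0.5648,2.2433) cross=-12.255
  mode - wants cross < 0 → take C=(-0.5648,2.2433) (cross=-12.255)
ex = (C−B)/|BC| = (-0.9339,-0.3576); ey = (0.3576,-0.9339)
P = B + -2.84·ex + -0.93·ey = (4.5564,5.2003)

4.56 5.20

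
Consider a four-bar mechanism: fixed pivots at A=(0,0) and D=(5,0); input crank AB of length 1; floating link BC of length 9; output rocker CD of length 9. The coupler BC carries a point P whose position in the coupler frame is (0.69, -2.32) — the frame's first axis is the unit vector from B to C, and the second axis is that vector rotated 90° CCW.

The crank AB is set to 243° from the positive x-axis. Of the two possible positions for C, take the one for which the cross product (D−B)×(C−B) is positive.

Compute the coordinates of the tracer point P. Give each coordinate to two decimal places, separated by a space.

A=(0,0), D=(5.00,0)
B = A + 1.00·(cos243°, sin243°) = (-0.4540, -0.8910)
|BD| = 5.5263
circle(B,9.00) ∩ circle(D,9.00): a=2.7631, h=8.5653
  candidates: C₊=(0.8920,8.0078) cross=47.335; C₋=(3.6540,-8.8988) cross=-47.335
  mode + wants cross > 0 → take C=(0.8920,8.0078) (cross=47.335)
ex = (C−B)/|BC| = (0.1496,0.9888); ey = (-0.9888,0.1496)
P = B + 0.69·ex + -2.32·ey = (1.9431,-0.5557)

1.94 -0.56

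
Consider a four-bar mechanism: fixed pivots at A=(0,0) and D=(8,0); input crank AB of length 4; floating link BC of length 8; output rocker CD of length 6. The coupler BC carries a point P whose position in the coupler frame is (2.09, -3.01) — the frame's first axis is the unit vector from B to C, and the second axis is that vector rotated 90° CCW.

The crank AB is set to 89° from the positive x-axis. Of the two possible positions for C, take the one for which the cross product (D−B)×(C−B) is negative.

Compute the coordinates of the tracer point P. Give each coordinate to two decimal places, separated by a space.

A=(0,0), D=(8.00,0)
B = A + 4.00·(cos89°, sin89°) = (0.0698, 3.9994)
|BD| = 8.8816
circle(B,8.00) ∩ circle(D,6.00): a=6.0171, h=5.2721
  candidates: C₊=(7.8163,5.9972) cross=46.824; C₋=(3.0683,-3.4174) cross=-46.824
  mode - wants cross < 0 → take C=(3.0683,-3.4174) (cross=-46.824)
ex = (C−B)/|BC| = (0.3748,-0.9271); ey = (0.9271,0.3748)
P = B + 2.09·ex + -3.01·ey = (-1.9374,0.9336)

-1.94 0.93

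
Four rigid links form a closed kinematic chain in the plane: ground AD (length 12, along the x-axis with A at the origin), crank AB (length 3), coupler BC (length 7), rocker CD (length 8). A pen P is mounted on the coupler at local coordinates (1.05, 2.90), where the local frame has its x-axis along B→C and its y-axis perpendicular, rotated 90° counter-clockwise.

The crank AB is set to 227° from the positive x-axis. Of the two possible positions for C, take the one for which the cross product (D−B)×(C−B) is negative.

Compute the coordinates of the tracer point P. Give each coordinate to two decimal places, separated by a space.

A=(0,0), D=(12.00,0)
B = A + 3.00·(cos227°, sin227°) = (-2.0460, -2.1941)
|BD| = 14.2163
circle(B,7.00) ∩ circle(D,8.00): a=6.5806, h=2.3866
  candidates: C₊=(4.0874,1.1795) cross=33.928; C₋=(4.8241,-3.5364) cross=-33.928
  mode - wants cross < 0 → take C=(4.8241,-3.5364) (cross=-33.928)
ex = (C−B)/|BC| = (0.9814,-0.1918); ey = (0.1918,0.9814)
P = B + 1.05·ex + 2.90·ey = (-0.4594,0.4508)

-0.46 0.45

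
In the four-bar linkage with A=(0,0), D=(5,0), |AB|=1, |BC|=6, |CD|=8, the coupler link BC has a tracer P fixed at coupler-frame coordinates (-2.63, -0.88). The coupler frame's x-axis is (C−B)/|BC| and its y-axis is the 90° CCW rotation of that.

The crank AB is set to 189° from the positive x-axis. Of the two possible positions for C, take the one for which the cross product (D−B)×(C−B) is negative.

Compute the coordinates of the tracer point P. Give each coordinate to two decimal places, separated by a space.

-2.22 2.33

A=(0,0), D=(5.00,0)
B = A + 1.00·(cos189°, sin189°) = (-0.9877, -0.1564)
|BD| = 5.9897
circle(B,6.00) ∩ circle(D,8.00): a=0.6575, h=5.9639
  candidates: C₊=(-0.4861,5.8226) cross=35.722; C₋=(-0.1746,-6.1011) cross=-35.722
  mode - wants cross < 0 → take C=(-0.1746,-6.1011) (cross=-35.722)
ex = (C−B)/|BC| = (0.1355,-0.9908); ey = (0.9908,0.1355)
P = B + -2.63·ex + -0.88·ey = (-2.2160,2.3301)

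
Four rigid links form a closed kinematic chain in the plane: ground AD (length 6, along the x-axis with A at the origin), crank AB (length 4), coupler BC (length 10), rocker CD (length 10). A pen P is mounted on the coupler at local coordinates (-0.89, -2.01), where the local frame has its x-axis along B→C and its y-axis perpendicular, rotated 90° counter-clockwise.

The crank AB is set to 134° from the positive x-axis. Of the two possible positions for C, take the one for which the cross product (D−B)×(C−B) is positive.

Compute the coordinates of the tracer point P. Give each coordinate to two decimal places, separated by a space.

A=(0,0), D=(6.00,0)
B = A + 4.00·(cos134°, sin134°) = (-2.7786, 2.8774)
|BD| = 9.2382
circle(B,10.00) ∩ circle(D,10.00): a=4.6191, h=8.8693
  candidates: C₊=(4.3731,9.8668) cross=81.936; C₋=(-1.1518,-6.9894) cross=-81.936
  mode + wants cross > 0 → take C=(4.3731,9.8668) (cross=81.936)
ex = (C−B)/|BC| = (0.7152,0.6989); ey = (-0.6989,0.7152)
P = B + -0.89·ex + -2.01·ey = (-2.0103,0.8178)

-2.01 0.82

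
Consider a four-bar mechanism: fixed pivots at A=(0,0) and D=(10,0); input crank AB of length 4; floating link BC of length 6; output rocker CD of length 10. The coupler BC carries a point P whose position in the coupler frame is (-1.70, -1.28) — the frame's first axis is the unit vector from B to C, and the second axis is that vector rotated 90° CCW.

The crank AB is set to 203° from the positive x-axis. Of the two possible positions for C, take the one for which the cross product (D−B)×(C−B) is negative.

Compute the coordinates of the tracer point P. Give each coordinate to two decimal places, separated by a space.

-5.81 -1.67

A=(0,0), D=(10.00,0)
B = A + 4.00·(cos203°, sin203°) = (-3.6820, -1.5629)
|BD| = 13.7710
circle(B,6.00) ∩ circle(D,10.00): a=4.5618, h=3.8975
  candidates: C₊=(0.4079,2.8271) cross=53.672; C₋=(1.2926,-4.9175) cross=-53.672
  mode - wants cross < 0 → take C=(1.2926,-4.9175) (cross=-53.672)
ex = (C−B)/|BC| = (0.8291,-0.5591); ey = (0.5591,0.8291)
P = B + -1.70·ex + -1.28·ey = (-5.8071,-1.6737)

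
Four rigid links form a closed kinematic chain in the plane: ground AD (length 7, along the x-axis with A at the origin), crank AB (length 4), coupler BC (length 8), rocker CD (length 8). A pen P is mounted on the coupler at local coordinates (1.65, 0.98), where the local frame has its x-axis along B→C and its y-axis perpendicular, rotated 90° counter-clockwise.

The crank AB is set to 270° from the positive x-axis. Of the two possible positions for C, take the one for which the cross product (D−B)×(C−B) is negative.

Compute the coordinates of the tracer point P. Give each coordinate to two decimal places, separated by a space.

1.92 -3.98

A=(0,0), D=(7.00,0)
B = A + 4.00·(cos270°, sin270°) = (-0.0000, -4.0000)
|BD| = 8.0623
circle(B,8.00) ∩ circle(D,8.00): a=4.0311, h=6.9101
  candidates: C₊=(0.0716,3.9997) cross=55.711; C₋=(6.9284,-7.9997) cross=-55.711
  mode - wants cross < 0 → take C=(6.9284,-7.9997) (cross=-55.711)
ex = (C−B)/|BC| = (0.8660,-0.5000); ey = (0.5000,0.8660)
P = B + 1.65·ex + 0.98·ey = (1.9189,-3.9762)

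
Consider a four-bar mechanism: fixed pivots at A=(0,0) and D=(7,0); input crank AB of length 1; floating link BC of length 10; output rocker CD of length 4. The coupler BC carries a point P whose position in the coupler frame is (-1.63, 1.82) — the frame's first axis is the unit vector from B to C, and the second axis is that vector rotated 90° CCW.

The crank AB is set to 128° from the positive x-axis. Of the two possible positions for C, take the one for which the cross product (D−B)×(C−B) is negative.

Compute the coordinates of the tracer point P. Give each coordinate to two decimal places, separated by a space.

-1.23 3.15

A=(0,0), D=(7.00,0)
B = A + 1.00·(cos128°, sin128°) = (-0.6157, 0.7880)
|BD| = 7.6563
circle(B,10.00) ∩ circle(D,4.00): a=9.3138, h=3.6404
  candidates: C₊=(9.0234,3.4505) cross=27.872; C₋=(8.2740,-3.7917) cross=-27.872
  mode - wants cross < 0 → take C=(8.2740,-3.7917) (cross=-27.872)
ex = (C−B)/|BC| = (0.8890,-0.4580); ey = (0.4580,0.8890)
P = B + -1.63·ex + 1.82·ey = (-1.2312,3.1524)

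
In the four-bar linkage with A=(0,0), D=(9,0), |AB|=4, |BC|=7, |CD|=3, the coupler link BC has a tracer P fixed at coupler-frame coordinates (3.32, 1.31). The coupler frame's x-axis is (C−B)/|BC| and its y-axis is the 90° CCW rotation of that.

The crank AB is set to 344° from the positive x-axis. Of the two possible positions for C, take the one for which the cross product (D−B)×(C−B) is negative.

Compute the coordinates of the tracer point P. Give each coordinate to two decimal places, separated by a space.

A=(0,0), D=(9.00,0)
B = A + 4.00·(cos344°, sin344°) = (3.8450, -1.1025)
|BD| = 5.2715
circle(B,7.00) ∩ circle(D,3.00): a=6.4297, h=2.7674
  candidates: C₊=(9.5538,2.9484) cross=14.589; C₋=(10.7114,-2.4640) cross=-14.589
  mode - wants cross < 0 → take C=(10.7114,-2.4640) (cross=-14.589)
ex = (C−B)/|BC| = (0.9809,-0.1945); ey = (0.1945,0.9809)
P = B + 3.32·ex + 1.31·ey = (7.3564,-0.4633)

7.36 -0.46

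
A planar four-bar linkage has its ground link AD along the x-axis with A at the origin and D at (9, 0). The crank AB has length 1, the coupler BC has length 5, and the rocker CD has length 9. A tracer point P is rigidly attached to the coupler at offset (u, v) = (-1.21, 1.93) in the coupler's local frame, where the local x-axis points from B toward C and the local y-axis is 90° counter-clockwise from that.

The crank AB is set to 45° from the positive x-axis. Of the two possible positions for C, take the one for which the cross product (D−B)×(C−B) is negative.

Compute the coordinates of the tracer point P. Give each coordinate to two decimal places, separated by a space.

A=(0,0), D=(9.00,0)
B = A + 1.00·(cos45°, sin45°) = (0.7071, 0.7071)
|BD| = 8.3230
circle(B,5.00) ∩ circle(D,9.00): a=0.7973, h=4.9360
  candidates: C₊=(1.9209,5.5575) cross=41.082; C₋=(1.0822,-4.2788) cross=-41.082
  mode - wants cross < 0 → take C=(1.0822,-4.2788) (cross=-41.082)
ex = (C−B)/|BC| = (0.0750,-0.9972); ey = (0.9972,0.0750)
P = B + -1.21·ex + 1.93·ey = (2.5409,2.0585)

2.54 2.06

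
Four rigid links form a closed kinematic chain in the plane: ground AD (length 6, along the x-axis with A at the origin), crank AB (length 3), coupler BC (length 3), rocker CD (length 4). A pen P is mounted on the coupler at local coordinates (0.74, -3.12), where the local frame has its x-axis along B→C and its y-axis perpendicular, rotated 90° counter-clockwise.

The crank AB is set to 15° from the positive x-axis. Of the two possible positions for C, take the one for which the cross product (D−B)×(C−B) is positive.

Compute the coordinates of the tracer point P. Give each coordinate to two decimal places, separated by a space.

6.05 0.20

A=(0,0), D=(6.00,0)
B = A + 3.00·(cos15°, sin15°) = (2.8978, 0.7765)
|BD| = 3.1979
circle(B,3.00) ∩ circle(D,4.00): a=0.5045, h=2.9573
  candidates: C₊=(4.1052,3.5227) cross=9.457; C₋=(2.6691,-2.2148) cross=-9.457
  mode + wants cross > 0 → take C=(4.1052,3.5227) (cross=9.457)
ex = (C−B)/|BC| = (0.4025,0.9154); ey = (-0.9154,0.4025)
P = B + 0.74·ex + -3.12·ey = (6.0518,0.1981)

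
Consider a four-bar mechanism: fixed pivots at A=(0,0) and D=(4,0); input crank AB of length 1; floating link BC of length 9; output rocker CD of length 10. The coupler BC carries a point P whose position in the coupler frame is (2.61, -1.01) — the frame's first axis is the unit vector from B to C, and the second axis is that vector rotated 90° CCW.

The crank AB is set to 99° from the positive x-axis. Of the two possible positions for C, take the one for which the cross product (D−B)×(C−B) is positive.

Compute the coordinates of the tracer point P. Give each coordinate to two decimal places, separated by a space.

A=(0,0), D=(4.00,0)
B = A + 1.00·(cos99°, sin99°) = (-0.1564, 0.9877)
|BD| = 4.2722
circle(B,9.00) ∩ circle(D,10.00): a=-0.0876, h=8.9996
  candidates: C₊=(1.8390,9.7637) cross=38.448; C₋=(-2.3223,-7.7478) cross=-38.448
  mode + wants cross > 0 → take C=(1.8390,9.7637) (cross=38.448)
ex = (C−B)/|BC| = (0.2217,0.9751); ey = (-0.9751,0.2217)
P = B + 2.61·ex + -1.01·ey = (1.4071,3.3088)

1.41 3.31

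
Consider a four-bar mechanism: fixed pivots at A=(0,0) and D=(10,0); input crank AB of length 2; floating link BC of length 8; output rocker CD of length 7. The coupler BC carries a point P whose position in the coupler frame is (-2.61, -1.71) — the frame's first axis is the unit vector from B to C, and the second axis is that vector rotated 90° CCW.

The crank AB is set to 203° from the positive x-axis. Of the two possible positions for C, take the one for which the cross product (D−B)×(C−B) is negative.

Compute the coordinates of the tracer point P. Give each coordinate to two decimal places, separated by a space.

-4.96 -0.90

A=(0,0), D=(10.00,0)
B = A + 2.00·(cos203°, sin203°) = (-1.8410, -0.7815)
|BD| = 11.8668
circle(B,8.00) ∩ circle(D,7.00): a=6.5654, h=4.5712
  candidates: C₊=(4.4091,4.2121) cross=54.245; C₋=(5.0112,-4.9103) cross=-54.245
  mode - wants cross < 0 → take C=(5.0112,-4.9103) (cross=-54.245)
ex = (C−B)/|BC| = (0.8565,-0.5161); ey = (0.5161,0.8565)
P = B + -2.61·ex + -1.71·ey = (-4.9591,-0.8991)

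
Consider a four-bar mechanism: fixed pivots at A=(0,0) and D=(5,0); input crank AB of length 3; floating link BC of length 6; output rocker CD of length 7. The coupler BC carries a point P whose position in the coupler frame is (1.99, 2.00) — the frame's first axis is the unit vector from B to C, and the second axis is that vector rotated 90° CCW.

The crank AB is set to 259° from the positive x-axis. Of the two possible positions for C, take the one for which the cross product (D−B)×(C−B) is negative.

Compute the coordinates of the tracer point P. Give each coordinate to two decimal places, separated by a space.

A=(0,0), D=(5.00,0)
B = A + 3.00·(cos259°, sin259°) = (-0.5724, -2.9449)
|BD| = 6.3027
circle(B,6.00) ∩ circle(D,7.00): a=2.1201, h=5.6130
  candidates: C₊=(-1.3206,3.0083) cross=35.377; C₋=(3.9246,-6.9169) cross=-35.377
  mode - wants cross < 0 → take C=(3.9246,-6.9169) (cross=-35.377)
ex = (C−B)/|BC| = (0.7495,-0.6620); ey = (0.6620,0.7495)
P = B + 1.99·ex + 2.00·ey = (2.2431,-2.7633)

2.24 -2.76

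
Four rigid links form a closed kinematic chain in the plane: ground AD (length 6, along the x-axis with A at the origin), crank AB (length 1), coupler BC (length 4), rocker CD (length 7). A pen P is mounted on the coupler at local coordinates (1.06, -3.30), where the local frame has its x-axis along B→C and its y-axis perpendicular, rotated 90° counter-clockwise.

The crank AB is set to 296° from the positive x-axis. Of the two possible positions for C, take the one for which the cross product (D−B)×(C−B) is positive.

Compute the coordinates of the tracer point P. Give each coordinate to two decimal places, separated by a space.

3.48 0.76

A=(0,0), D=(6.00,0)
B = A + 1.00·(cos296°, sin296°) = (0.4384, -0.8988)
|BD| = 5.6338
circle(B,4.00) ∩ circle(D,7.00): a=-0.1119, h=3.9984
  candidates: C₊=(-0.3100,3.0306) cross=22.526; C₋=(0.9658,-4.8639) cross=-22.526
  mode + wants cross > 0 → take C=(-0.3100,3.0306) (cross=22.526)
ex = (C−B)/|BC| = (-0.1871,0.9823); ey = (-0.9823,-0.1871)
P = B + 1.06·ex + -3.30·ey = (3.4818,0.7599)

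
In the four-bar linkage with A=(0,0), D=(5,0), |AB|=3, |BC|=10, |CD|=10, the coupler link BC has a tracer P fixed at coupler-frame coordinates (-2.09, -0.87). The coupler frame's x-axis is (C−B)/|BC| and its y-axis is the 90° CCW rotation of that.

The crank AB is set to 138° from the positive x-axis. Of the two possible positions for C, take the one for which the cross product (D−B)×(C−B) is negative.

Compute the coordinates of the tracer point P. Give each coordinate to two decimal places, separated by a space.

A=(0,0), D=(5.00,0)
B = A + 3.00·(cos138°, sin138°) = (-2.2294, 2.0074)
|BD| = 7.5030
circle(B,10.00) ∩ circle(D,10.00): a=3.7515, h=9.2697
  candidates: C₊=(3.8653,9.9354) cross=69.550; C₋=(-1.0948,-7.9280) cross=-69.550
  mode - wants cross < 0 → take C=(-1.0948,-7.9280) (cross=-69.550)
ex = (C−B)/|BC| = (0.1135,-0.9935); ey = (0.9935,0.1135)
P = B + -2.09·ex + -0.87·ey = (-3.3310,3.9852)

-3.33 3.99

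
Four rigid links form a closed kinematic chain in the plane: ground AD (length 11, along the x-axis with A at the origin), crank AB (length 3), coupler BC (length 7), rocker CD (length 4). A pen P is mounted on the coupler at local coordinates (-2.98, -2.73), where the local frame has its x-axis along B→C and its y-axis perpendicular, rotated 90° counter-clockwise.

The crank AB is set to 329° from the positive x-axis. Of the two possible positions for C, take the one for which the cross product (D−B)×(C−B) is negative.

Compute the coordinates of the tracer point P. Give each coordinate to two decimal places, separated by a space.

A=(0,0), D=(11.00,0)
B = A + 3.00·(cos329°, sin329°) = (2.5715, -1.5451)
|BD| = 8.5690
circle(B,7.00) ∩ circle(D,4.00): a=6.2100, h=3.2304
  candidates: C₊=(8.0973,2.7521) cross=27.681; C₋=(9.2622,-3.6028) cross=-27.681
  mode - wants cross < 0 → take C=(9.2622,-3.6028) (cross=-27.681)
ex = (C−B)/|BC| = (0.9558,-0.2940); ey = (0.2940,0.9558)
P = B + -2.98·ex + -2.73·ey = (-1.0793,-3.2785)

-1.08 -3.28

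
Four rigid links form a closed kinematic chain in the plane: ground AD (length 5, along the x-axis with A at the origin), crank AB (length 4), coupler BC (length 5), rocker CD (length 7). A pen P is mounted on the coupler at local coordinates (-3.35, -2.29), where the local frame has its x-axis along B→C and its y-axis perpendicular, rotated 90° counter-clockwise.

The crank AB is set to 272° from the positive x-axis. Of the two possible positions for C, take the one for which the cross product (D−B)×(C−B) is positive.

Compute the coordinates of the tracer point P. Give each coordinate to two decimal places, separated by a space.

3.63 -6.06

A=(0,0), D=(5.00,0)
B = A + 4.00·(cos272°, sin272°) = (0.1396, -3.9976)
|BD| = 6.2932
circle(B,5.00) ∩ circle(D,7.00): a=1.2398, h=4.8439
  candidates: C₊=(-1.9798,0.5310) cross=30.483; C₋=(4.1740,-6.9511) cross=-30.483
  mode + wants cross > 0 → take C=(-1.9798,0.5310) (cross=30.483)
ex = (C−B)/|BC| = (-0.4239,0.9057); ey = (-0.9057,-0.4239)
P = B + -3.35·ex + -2.29·ey = (3.6337,-6.0610)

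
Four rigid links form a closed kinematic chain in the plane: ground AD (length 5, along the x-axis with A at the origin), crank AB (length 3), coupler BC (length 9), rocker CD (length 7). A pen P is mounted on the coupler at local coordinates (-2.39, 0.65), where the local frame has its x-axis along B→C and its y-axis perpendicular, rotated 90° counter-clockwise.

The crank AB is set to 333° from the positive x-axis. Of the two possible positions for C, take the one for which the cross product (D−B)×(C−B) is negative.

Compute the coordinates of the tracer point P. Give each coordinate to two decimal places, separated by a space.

A=(0,0), D=(5.00,0)
B = A + 3.00·(cos333°, sin333°) = (2.6730, -1.3620)
|BD| = 2.6963
circle(B,9.00) ∩ circle(D,7.00): a=7.2823, h=5.2885
  candidates: C₊=(6.2865,6.8808) cross=14.259; C₋=(11.6293,-2.2476) cross=-14.259
  mode - wants cross < 0 → take C=(11.6293,-2.2476) (cross=-14.259)
ex = (C−B)/|BC| = (0.9951,-0.0984); ey = (0.0984,0.9951)
P = B + -2.39·ex + 0.65·ey = (0.3586,-0.4799)

0.36 -0.48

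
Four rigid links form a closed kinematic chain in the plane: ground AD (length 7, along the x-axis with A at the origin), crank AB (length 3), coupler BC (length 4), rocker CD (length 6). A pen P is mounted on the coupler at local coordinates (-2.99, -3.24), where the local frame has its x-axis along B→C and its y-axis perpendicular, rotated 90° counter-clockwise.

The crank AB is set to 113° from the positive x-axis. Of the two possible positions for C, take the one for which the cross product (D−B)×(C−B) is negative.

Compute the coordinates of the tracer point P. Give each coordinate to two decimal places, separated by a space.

A=(0,0), D=(7.00,0)
B = A + 3.00·(cos113°, sin113°) = (-1.1722, 2.7615)
|BD| = 8.6262
circle(B,4.00) ∩ circle(D,6.00): a=3.1538, h=2.4604
  candidates: C₊=(2.6033,4.0828) cross=21.224; C₋=(1.0280,-0.5790) cross=-21.224
  mode - wants cross < 0 → take C=(1.0280,-0.5790) (cross=-21.224)
ex = (C−B)/|BC| = (0.5500,-0.8351); ey = (0.8351,0.5500)
P = B + -2.99·ex + -3.24·ey = (-5.5227,3.4764)

-5.52 3.48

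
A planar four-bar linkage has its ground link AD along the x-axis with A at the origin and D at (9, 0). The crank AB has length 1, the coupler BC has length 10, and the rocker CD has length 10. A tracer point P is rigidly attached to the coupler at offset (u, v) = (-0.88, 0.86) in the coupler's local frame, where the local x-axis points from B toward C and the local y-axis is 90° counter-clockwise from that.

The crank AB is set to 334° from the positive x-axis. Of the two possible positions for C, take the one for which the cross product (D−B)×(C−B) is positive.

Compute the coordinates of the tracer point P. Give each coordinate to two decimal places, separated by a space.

A=(0,0), D=(9.00,0)
B = A + 1.00·(cos334°, sin334°) = (0.8988, -0.4384)
|BD| = 8.1131
circle(B,10.00) ∩ circle(D,10.00): a=4.0565, h=9.1403
  candidates: C₊=(4.4555,8.9077) cross=74.156; C₋=(5.4433,-9.3461) cross=-74.156
  mode + wants cross > 0 → take C=(4.4555,8.9077) (cross=74.156)
ex = (C−B)/|BC| = (0.3557,0.9346); ey = (-0.9346,0.3557)
P = B + -0.88·ex + 0.86·ey = (-0.2180,-0.9549)

-0.22 -0.95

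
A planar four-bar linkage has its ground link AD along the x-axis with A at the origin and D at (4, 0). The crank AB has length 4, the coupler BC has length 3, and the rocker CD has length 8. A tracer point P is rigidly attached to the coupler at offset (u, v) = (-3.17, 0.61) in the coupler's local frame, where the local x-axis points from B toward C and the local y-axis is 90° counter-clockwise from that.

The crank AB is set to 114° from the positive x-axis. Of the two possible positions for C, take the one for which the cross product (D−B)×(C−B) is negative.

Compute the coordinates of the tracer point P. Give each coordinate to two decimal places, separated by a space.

A=(0,0), D=(4.00,0)
B = A + 4.00·(cos114°, sin114°) = (-1.6269, 3.6542)
|BD| = 6.7094
circle(B,3.00) ∩ circle(D,8.00): a=-0.7441, h=2.9063
  candidates: C₊=(-0.6681,6.4968) cross=19.499; C₋=(-3.8338,1.6220) cross=-19.499
  mode - wants cross < 0 → take C=(-3.8338,1.6220) (cross=-19.499)
ex = (C−B)/|BC| = (-0.7356,-0.6774); ey = (0.6774,-0.7356)
P = B + -3.17·ex + 0.61·ey = (1.1182,5.3528)

1.12 5.35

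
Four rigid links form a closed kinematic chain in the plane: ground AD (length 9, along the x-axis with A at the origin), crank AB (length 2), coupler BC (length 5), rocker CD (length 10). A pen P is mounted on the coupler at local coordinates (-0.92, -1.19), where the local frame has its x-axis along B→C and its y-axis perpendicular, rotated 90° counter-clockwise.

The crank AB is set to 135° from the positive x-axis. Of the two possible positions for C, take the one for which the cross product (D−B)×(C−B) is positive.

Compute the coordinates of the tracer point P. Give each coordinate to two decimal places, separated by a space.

-0.78 0.05

A=(0,0), D=(9.00,0)
B = A + 2.00·(cos135°, sin135°) = (-1.4142, 1.4142)
|BD| = 10.5098
circle(B,5.00) ∩ circle(D,10.00): a=1.6868, h=4.7069
  candidates: C₊=(0.8906,5.8513) cross=49.468; C₋=(-0.3761,-3.4768) cross=-49.468
  mode + wants cross > 0 → take C=(0.8906,5.8513) (cross=49.468)
ex = (C−B)/|BC| = (0.4610,0.8874); ey = (-0.8874,0.4610)
P = B + -0.92·ex + -1.19·ey = (-0.7823,0.0492)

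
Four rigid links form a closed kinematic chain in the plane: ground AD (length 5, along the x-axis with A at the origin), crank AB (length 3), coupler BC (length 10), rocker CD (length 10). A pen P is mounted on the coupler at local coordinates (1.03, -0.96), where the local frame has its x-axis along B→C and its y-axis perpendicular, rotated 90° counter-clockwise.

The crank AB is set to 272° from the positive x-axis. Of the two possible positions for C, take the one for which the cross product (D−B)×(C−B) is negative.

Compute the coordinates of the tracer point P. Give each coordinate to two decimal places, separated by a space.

0.23 -4.40

A=(0,0), D=(5.00,0)
B = A + 3.00·(cos272°, sin272°) = (0.1047, -2.9982)
|BD| = 5.7405
circle(B,10.00) ∩ circle(D,10.00): a=2.8702, h=9.5792
  candidates: C₊=(-2.4508,6.6698) cross=54.989; C₋=(7.5555,-9.6680) cross=-54.989
  mode - wants cross < 0 → take C=(7.5555,-9.6680) (cross=-54.989)
ex = (C−B)/|BC| = (0.7451,-0.6670); ey = (0.6670,0.7451)
P = B + 1.03·ex + -0.96·ey = (0.2318,-4.4004)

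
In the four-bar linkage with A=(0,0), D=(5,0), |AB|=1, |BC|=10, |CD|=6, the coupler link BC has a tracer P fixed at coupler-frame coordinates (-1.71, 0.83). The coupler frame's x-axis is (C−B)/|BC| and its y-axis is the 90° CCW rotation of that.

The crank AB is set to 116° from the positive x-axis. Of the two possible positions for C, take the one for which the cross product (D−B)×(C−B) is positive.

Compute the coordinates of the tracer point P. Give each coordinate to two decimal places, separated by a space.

-2.33 1.04

A=(0,0), D=(5.00,0)
B = A + 1.00·(cos116°, sin116°) = (-0.4384, 0.8988)
|BD| = 5.5121
circle(B,10.00) ∩ circle(D,6.00): a=8.5614, h=5.1674
  candidates: C₊=(8.8511,4.6010) cross=28.483; C₋=(7.1659,-5.5954) cross=-28.483
  mode + wants cross > 0 → take C=(8.8511,4.6010) (cross=28.483)
ex = (C−B)/|BC| = (0.9289,0.3702); ey = (-0.3702,0.9289)
P = B + -1.71·ex + 0.83·ey = (-2.3341,1.0367)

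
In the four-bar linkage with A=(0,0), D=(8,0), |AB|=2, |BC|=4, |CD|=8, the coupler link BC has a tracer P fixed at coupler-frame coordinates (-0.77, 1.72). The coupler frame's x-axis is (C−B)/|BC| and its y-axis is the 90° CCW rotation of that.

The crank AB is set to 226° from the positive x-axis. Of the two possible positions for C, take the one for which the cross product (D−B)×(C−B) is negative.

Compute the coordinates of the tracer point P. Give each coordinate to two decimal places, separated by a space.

A=(0,0), D=(8.00,0)
B = A + 2.00·(cos226°, sin226°) = (-1.3893, -1.4387)
|BD| = 9.4989
circle(B,4.00) ∩ circle(D,8.00): a=2.2228, h=3.3255
  candidates: C₊=(0.3042,2.1851) cross=31.589; C₋=(1.3116,-4.3892) cross=-31.589
  mode - wants cross < 0 → take C=(1.3116,-4.3892) (cross=-31.589)
ex = (C−B)/|BC| = (0.6752,-0.7376); ey = (0.7376,0.6752)
P = B + -0.77·ex + 1.72·ey = (-0.6405,0.2907)

-0.64 0.29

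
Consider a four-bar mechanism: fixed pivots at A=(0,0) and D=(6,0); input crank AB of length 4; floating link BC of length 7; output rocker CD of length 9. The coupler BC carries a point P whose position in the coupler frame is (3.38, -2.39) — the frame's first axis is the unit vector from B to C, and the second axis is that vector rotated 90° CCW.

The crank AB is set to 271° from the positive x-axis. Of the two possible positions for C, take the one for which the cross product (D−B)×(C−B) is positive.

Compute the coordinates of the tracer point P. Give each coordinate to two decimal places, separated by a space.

A=(0,0), D=(6.00,0)
B = A + 4.00·(cos271°, sin271°) = (0.0698, -3.9994)
|BD| = 7.1528
circle(B,7.00) ∩ circle(D,9.00): a=1.3395, h=6.8706
  candidates: C₊=(-2.6613,2.4459) cross=49.144; C₋=(5.0220,-8.9467) cross=-49.144
  mode + wants cross > 0 → take C=(-2.6613,2.4459) (cross=49.144)
ex = (C−B)/|BC| = (-0.3902,0.9207); ey = (-0.9207,-0.3902)
P = B + 3.38·ex + -2.39·ey = (0.9517,0.0452)

0.95 0.05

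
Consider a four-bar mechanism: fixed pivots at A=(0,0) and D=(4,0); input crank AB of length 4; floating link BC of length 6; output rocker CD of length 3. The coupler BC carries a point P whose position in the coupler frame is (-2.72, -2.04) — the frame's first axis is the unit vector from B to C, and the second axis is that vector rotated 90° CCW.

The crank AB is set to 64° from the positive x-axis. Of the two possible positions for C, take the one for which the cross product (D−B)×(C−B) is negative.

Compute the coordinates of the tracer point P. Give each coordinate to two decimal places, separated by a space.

-0.48 6.16

A=(0,0), D=(4.00,0)
B = A + 4.00·(cos64°, sin64°) = (1.7535, 3.5952)
|BD| = 4.2394
circle(B,6.00) ∩ circle(D,3.00): a=5.3041, h=2.8047
  candidates: C₊=(6.9428,0.5833) cross=11.890; C₋=(2.1857,-2.3892) cross=-11.890
  mode - wants cross < 0 → take C=(2.1857,-2.3892) (cross=-11.890)
ex = (C−B)/|BC| = (0.0720,-0.9974); ey = (0.9974,0.0720)
P = B + -2.72·ex + -2.04·ey = (-0.4772,6.1611)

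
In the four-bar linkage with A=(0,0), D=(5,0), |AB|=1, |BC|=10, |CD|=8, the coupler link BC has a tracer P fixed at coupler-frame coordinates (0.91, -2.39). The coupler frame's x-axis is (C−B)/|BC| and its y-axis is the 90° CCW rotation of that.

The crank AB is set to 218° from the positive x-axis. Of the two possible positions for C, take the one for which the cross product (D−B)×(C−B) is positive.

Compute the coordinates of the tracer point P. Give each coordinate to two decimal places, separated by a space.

A=(0,0), D=(5.00,0)
B = A + 1.00·(cos218°, sin218°) = (-0.7880, -0.6157)
|BD| = 5.8207
circle(B,10.00) ∩ circle(D,8.00): a=6.0028, h=7.9979
  candidates: C₊=(4.3351,7.9723) cross=46.553; C₋=(6.0270,-7.9338) cross=-46.553
  mode + wants cross > 0 → take C=(4.3351,7.9723) (cross=46.553)
ex = (C−B)/|BC| = (0.5123,0.8588); ey = (-0.8588,0.5123)
P = B + 0.91·ex + -2.39·ey = (1.7307,-1.0586)

1.73 -1.06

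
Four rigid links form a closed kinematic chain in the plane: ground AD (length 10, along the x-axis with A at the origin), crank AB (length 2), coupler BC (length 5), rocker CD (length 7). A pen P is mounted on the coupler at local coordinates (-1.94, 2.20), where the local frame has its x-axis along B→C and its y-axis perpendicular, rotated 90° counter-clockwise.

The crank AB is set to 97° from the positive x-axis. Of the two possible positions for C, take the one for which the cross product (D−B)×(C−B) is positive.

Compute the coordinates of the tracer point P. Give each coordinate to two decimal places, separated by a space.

-2.92 3.18

A=(0,0), D=(10.00,0)
B = A + 2.00·(cos97°, sin97°) = (-0.2437, 1.9851)
|BD| = 10.4343
circle(B,5.00) ∩ circle(D,7.00): a=4.0671, h=2.9084
  candidates: C₊=(4.3024,4.0666) cross=30.347; C₋=(3.1958,-1.6439) cross=-30.347
  mode + wants cross > 0 → take C=(4.3024,4.0666) (cross=30.347)
ex = (C−B)/|BC| = (0.9092,0.4163); ey = (-0.4163,0.9092)
P = B + -1.94·ex + 2.20·ey = (-2.9235,3.1778)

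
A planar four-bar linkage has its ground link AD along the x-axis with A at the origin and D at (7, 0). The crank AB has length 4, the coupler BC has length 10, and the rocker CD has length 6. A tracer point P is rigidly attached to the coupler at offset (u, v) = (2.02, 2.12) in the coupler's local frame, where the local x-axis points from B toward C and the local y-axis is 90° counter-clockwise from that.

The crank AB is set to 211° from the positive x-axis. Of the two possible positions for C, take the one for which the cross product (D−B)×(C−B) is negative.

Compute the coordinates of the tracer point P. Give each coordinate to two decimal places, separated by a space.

-0.75 -0.87

A=(0,0), D=(7.00,0)
B = A + 4.00·(cos211°, sin211°) = (-3.4287, -2.0602)
|BD| = 10.6302
circle(B,10.00) ∩ circle(D,6.00): a=8.3254, h=5.5397
  candidates: C₊=(3.6653,4.9880) cross=58.888; C₋=(5.8125,-5.8813) cross=-58.888
  mode - wants cross < 0 → take C=(5.8125,-5.8813) (cross=-58.888)
ex = (C−B)/|BC| = (0.9241,-0.3821); ey = (0.3821,0.9241)
P = B + 2.02·ex + 2.12·ey = (-0.7519,-0.8729)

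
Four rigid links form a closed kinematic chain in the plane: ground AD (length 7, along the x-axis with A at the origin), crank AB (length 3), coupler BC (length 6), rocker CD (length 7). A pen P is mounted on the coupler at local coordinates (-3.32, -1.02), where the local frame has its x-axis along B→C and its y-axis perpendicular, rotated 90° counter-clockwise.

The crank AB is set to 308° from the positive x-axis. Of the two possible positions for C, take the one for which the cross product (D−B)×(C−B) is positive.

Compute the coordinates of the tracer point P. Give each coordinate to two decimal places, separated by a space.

3.34 -5.50

A=(0,0), D=(7.00,0)
B = A + 3.00·(cos308°, sin308°) = (1.8470, -2.3640)
|BD| = 5.6694
circle(B,6.00) ∩ circle(D,7.00): a=1.6882, h=5.7576
  candidates: C₊=(0.9806,3.5731) cross=32.642; C₋=(5.7822,-6.8933) cross=-32.642
  mode + wants cross > 0 → take C=(0.9806,3.5731) (cross=32.642)
ex = (C−B)/|BC| = (-0.1444,0.9895); ey = (-0.9895,-0.1444)
P = B + -3.32·ex + -1.02·ey = (3.3357,-5.5020)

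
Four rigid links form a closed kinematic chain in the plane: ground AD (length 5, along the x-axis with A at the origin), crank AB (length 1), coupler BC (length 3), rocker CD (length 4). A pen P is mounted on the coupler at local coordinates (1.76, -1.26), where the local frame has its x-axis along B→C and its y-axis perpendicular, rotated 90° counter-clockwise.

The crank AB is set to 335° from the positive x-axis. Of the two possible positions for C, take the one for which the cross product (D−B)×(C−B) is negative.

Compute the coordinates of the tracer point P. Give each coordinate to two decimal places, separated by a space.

A=(0,0), D=(5.00,0)
B = A + 1.00·(cos335°, sin335°) = (0.9063, -0.4226)
|BD| = 4.1154
circle(B,3.00) ∩ circle(D,4.00): a=1.2073, h=2.7464
  candidates: C₊=(1.8252,2.4332) cross=11.303; C₋=(2.3892,-3.0305) cross=-11.303
  mode - wants cross < 0 → take C=(2.3892,-3.0305) (cross=-11.303)
ex = (C−B)/|BC| = (0.4943,-0.8693); ey = (0.8693,0.4943)
P = B + 1.76·ex + -1.26·ey = (0.6810,-2.5754)

0.68 -2.58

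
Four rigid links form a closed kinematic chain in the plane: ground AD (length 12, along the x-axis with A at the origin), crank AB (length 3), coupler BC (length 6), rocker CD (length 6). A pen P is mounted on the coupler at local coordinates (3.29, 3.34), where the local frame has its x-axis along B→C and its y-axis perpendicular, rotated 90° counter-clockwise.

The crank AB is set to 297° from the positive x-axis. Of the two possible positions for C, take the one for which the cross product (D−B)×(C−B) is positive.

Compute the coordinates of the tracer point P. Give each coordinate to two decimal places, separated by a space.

A=(0,0), D=(12.00,0)
B = A + 3.00·(cos297°, sin297°) = (1.3620, -2.6730)
|BD| = 10.9687
circle(B,6.00) ∩ circle(D,6.00): a=5.4844, h=2.4335
  candidates: C₊=(6.0880,1.0236) cross=26.692; C₋=(7.2740,-3.6966) cross=-26.692
  mode + wants cross > 0 → take C=(6.0880,1.0236) (cross=26.692)
ex = (C−B)/|BC| = (0.7877,0.6161); ey = (-0.6161,0.7877)
P = B + 3.29·ex + 3.34·ey = (1.8956,1.9848)

1.90 1.98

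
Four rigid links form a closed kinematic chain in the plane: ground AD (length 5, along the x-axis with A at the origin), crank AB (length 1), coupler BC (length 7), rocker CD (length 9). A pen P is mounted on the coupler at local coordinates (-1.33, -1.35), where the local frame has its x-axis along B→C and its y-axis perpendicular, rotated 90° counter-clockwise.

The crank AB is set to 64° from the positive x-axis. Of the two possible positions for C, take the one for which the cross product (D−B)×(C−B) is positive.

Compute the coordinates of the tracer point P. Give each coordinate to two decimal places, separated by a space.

A=(0,0), D=(5.00,0)
B = A + 1.00·(cos64°, sin64°) = (0.4384, 0.8988)
|BD| = 4.6493
circle(B,7.00) ∩ circle(D,9.00): a=-1.1167, h=6.9104
  candidates: C₊=(0.6786,7.8947) cross=32.129; C₋=(-1.9931,-5.6653) cross=-32.129
  mode + wants cross > 0 → take C=(0.6786,7.8947) (cross=32.129)
ex = (C−B)/|BC| = (0.0343,0.9994); ey = (-0.9994,0.0343)
P = B + -1.33·ex + -1.35·ey = (1.7419,-0.4768)

1.74 -0.48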